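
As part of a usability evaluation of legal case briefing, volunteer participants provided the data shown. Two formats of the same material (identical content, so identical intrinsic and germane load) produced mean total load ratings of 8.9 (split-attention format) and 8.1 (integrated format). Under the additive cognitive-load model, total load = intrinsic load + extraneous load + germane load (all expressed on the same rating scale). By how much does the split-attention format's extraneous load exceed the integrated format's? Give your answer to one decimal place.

Intrinsic and germane load are equal across formats, so the difference in total load equals the difference in extraneous load.
Extraneous-load difference = 8.9 − 8.1 = 0.8.

0.8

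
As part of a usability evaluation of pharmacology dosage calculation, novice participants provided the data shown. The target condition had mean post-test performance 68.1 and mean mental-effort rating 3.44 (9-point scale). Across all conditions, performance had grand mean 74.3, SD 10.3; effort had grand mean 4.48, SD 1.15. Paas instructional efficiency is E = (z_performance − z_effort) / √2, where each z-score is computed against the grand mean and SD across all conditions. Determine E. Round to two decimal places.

z_performance = (68.1 − 74.3) / 10.3 = -6.2000 / 10.3 = -0.6019.
z_effort = (3.44 − 4.48) / 1.15 = -1.0400 / 1.15 = -0.9043.
z_P − z_E = -0.6019 − (-0.9043) = 0.3024.
E = 0.3024 / √2 = 0.3024 / 1.41421 = 0.2138 ≈ 0.21.

0.21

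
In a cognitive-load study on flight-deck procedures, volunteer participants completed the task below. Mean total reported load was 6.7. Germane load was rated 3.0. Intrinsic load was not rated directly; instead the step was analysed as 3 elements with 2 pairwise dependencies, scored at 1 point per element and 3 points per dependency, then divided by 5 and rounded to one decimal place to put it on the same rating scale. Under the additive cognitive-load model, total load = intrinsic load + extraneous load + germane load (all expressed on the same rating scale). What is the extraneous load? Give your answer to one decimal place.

1.9

Intrinsic (element-interactivity): (3 × 1 + 2 × 3) / 5 = 9 / 5 = 1.8000 → 1.8.
extraneous load = total − intrinsic − germane
             = 6.7 − 1.8 − 3.0 = 1.9.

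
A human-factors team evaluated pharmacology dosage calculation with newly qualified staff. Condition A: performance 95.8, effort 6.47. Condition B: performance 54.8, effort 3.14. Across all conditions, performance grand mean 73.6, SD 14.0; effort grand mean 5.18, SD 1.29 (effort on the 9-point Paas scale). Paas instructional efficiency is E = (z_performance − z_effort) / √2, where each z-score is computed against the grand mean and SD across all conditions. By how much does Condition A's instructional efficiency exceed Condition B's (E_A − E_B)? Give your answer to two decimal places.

0.25

Condition A: z_P = (95.8 − 73.6)/14.0 = 1.5857; z_E = (6.47 − 5.18)/1.29 = 1.0000; E_A = (1.5857 − 1.0000)/√2 = 0.4142.
Condition B: z_P = (54.8 − 73.6)/14.0 = -1.3429; z_E = (3.14 − 5.18)/1.29 = -1.5814; E_B = (-1.3429 − (-1.5814))/√2 = 0.1686.
E_A − E_B = 0.4142 − 0.1686 = 0.2456 ≈ 0.25.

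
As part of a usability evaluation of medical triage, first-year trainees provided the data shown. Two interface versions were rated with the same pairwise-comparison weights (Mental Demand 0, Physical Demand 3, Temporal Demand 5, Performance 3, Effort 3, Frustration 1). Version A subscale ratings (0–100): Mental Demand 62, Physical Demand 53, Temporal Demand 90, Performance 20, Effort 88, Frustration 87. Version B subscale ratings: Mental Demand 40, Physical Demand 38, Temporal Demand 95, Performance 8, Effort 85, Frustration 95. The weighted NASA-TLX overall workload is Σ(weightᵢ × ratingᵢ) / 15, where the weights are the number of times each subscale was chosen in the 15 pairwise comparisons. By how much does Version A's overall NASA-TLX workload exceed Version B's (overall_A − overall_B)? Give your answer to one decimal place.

Version A weighted sum = 0·62 + 3·53 + 5·90 + 3·20 + 3·88 + 1·87 = 0 + 159 + 450 + 60 + 264 + 87 = 1020; overall_A = 1020/15 = 68.0000.
Version B weighted sum = 0·40 + 3·38 + 5·95 + 3·8 + 3·85 + 1·95 = 0 + 114 + 475 + 24 + 255 + 95 = 963; overall_B = 963/15 = 64.2000.
Difference = 68.0000 − 64.2000 = 3.8000 ≈ 3.8.

3.8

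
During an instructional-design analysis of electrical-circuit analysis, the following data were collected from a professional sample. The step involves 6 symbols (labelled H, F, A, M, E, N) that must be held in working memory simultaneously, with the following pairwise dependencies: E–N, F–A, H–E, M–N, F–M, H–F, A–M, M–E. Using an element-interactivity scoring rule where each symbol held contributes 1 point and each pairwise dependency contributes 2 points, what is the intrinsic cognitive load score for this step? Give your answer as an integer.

Count of symbols held simultaneously: 6.
Count of pairwise dependencies listed: 8.
Element contribution: 6 × 1 = 6.
Interaction contribution: 8 × 2 = 16.
Intrinsic load = 6 + 16 = 22.

22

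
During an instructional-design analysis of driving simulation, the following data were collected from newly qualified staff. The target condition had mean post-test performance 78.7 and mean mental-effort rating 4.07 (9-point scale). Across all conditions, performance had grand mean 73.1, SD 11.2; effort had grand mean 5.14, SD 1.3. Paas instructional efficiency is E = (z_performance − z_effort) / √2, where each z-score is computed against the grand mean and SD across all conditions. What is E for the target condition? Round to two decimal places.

z_performance = (78.7 − 73.1) / 11.2 = 5.6000 / 11.2 = 0.5000.
z_effort = (4.07 − 5.14) / 1.3 = -1.0700 / 1.3 = -0.8231.
z_P − z_E = 0.5000 − (-0.8231) = 1.3231.
E = 1.3231 / √2 = 1.3231 / 1.41421 = 0.9356 ≈ 0.94.

0.94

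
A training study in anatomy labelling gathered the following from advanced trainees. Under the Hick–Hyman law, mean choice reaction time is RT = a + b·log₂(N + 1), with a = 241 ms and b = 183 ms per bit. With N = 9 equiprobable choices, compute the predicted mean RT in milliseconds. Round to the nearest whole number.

log₂(9 + 1) = log₂(10) = 3.3219.
RT = 241 + 183 × 3.3219 = 241 + 607.9077 = 848.9077 ms.
≈ 849 ms.

849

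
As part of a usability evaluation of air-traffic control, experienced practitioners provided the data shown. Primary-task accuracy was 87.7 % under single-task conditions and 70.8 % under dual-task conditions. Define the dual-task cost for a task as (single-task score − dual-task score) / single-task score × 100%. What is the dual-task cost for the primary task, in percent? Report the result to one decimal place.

19.3

Cost = (87.7 − 70.8) / 87.7 × 100%
     = 16.9000 / 87.7 × 100% = 19.2702%.
≈ 19.3%.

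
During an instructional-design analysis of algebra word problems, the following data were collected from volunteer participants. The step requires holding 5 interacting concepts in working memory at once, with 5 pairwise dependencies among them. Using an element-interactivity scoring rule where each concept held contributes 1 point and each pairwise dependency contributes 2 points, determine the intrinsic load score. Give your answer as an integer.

Element contribution: 5 × 1 = 5.
Interaction contribution: 5 × 2 = 10.
Intrinsic load = 5 + 10 = 15.

15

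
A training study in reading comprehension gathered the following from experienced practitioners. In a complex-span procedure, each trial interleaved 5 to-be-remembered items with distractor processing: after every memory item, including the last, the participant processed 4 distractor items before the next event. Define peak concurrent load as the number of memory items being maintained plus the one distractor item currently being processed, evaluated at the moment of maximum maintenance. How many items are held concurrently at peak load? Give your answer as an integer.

6

Maintenance is greatest during the distractor(s) after memory item 5: all 5 memory items are being held.
One distractor item is concurrently being processed.
Peak concurrent load = 5 + 1 = 6 items.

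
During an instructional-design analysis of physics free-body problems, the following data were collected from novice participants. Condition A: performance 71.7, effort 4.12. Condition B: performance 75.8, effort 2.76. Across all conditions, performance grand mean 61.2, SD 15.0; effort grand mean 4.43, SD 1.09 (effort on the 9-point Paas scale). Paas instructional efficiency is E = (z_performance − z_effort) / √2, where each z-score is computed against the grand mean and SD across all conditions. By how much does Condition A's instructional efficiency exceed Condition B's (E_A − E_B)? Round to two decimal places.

Condition A: z_P = (71.7 − 61.2)/15.0 = 0.7000; z_E = (4.12 − 4.43)/1.09 = -0.2844; E_A = (0.7000 − (-0.2844))/√2 = 0.6961.
Condition B: z_P = (75.8 − 61.2)/15.0 = 0.9733; z_E = (2.76 − 4.43)/1.09 = -1.5321; E_B = (0.9733 − (-1.5321))/√2 = 1.7716.
E_A − E_B = 0.6961 − 1.7716 = -1.0755 ≈ -1.08.

-1.08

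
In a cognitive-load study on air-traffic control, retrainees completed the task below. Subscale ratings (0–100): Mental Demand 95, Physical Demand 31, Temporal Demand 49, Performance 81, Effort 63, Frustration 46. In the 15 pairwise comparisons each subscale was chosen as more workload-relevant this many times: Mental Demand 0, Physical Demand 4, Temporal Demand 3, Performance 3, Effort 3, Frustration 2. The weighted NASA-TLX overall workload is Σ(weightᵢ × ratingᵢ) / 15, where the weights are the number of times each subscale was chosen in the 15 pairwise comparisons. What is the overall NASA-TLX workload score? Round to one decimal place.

53.0

The tallies are the weights (they sum to 15).
Weighted sum = 0·95 + 4·31 + 3·49 + 3·81 + 3·63 + 2·46
            = 0 + 124 + 147 + 243 + 189 + 92 = 795.
Overall workload = 795 / 15 = 53.0000 ≈ 53.0.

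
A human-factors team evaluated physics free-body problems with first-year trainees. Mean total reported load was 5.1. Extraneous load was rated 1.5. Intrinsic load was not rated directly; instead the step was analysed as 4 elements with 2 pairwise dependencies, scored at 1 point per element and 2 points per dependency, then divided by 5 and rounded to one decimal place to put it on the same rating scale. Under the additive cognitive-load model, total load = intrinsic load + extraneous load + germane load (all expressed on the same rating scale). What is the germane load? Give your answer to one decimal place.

Intrinsic (element-interactivity): (4 × 1 + 2 × 2) / 5 = 8 / 5 = 1.6000 → 1.6.
germane load = total − intrinsic − extraneous
             = 5.1 − 1.6 − 1.5 = 2.0.

2.0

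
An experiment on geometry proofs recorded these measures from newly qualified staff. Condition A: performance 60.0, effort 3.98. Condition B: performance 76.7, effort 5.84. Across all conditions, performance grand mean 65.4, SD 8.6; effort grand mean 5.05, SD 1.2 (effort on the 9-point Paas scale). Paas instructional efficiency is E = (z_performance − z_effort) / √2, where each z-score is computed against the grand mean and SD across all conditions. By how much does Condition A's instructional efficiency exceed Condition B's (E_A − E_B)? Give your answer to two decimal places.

-0.28

Condition A: z_P = (60.0 − 65.4)/8.6 = -0.6279; z_E = (3.98 − 5.05)/1.2 = -0.8917; E_A = (-0.6279 − (-0.8917))/√2 = 0.1865.
Condition B: z_P = (76.7 − 65.4)/8.6 = 1.3140; z_E = (5.84 − 5.05)/1.2 = 0.6583; E_B = (1.3140 − 0.6583)/√2 = 0.4636.
E_A − E_B = 0.1865 − 0.4636 = -0.2771 ≈ -0.28.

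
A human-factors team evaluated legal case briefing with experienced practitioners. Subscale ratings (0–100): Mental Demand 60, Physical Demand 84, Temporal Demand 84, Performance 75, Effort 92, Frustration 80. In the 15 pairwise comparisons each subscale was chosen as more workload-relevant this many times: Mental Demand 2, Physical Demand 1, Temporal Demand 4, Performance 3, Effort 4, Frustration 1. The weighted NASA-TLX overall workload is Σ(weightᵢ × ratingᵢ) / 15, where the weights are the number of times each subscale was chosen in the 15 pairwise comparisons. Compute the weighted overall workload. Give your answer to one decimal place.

80.9

The tallies are the weights (they sum to 15).
Weighted sum = 2·60 + 1·84 + 4·84 + 3·75 + 4·92 + 1·80
            = 120 + 84 + 336 + 225 + 368 + 80 = 1213.
Overall workload = 1213 / 15 = 80.8667 ≈ 80.9.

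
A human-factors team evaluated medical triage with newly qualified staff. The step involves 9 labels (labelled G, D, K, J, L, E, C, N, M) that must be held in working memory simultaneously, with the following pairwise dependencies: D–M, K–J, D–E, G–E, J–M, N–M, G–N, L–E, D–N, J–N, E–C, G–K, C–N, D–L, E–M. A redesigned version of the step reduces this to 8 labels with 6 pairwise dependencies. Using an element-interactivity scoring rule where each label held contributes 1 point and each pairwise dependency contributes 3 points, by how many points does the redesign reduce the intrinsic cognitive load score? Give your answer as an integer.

28

Original: 9 × 1 + 15 × 3 = 9 + 45 = 54.
Redesigned: 8 × 1 + 6 × 3 = 8 + 18 = 26.
Reduction = 54 − 26 = 28.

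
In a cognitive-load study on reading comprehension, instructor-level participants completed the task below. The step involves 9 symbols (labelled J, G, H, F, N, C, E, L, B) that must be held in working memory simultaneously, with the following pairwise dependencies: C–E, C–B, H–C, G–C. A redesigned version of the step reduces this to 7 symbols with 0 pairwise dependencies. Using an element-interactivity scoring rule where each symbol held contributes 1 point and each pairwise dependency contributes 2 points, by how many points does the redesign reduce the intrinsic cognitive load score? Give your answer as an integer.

Original: 9 × 1 + 4 × 2 = 9 + 8 = 17.
Redesigned: 7 × 1 + 0 × 2 = 7 + 0 = 7.
Reduction = 17 − 7 = 10.

10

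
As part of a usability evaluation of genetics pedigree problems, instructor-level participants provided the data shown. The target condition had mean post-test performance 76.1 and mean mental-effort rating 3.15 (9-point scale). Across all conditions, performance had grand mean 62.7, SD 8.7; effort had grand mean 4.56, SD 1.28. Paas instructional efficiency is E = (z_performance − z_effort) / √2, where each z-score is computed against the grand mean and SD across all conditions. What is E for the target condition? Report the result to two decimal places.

z_performance = (76.1 − 62.7) / 8.7 = 13.4000 / 8.7 = 1.5402.
z_effort = (3.15 − 4.56) / 1.28 = -1.4100 / 1.28 = -1.1016.
z_P − z_E = 1.5402 − (-1.1016) = 2.6418.
E = 2.6418 / √2 = 2.6418 / 1.41421 = 1.8680 ≈ 1.87.

1.87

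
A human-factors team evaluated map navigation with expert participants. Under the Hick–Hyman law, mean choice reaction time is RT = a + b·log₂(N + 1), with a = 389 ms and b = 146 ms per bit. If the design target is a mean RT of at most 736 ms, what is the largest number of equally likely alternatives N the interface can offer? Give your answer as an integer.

4

Set 389 + 146·log₂(N + 1) ≤ 736.
log₂(N + 1) ≤ (736 − 389) / 146 = 2.3767.
N + 1 ≤ 2^2.3767 = 5.1935.
N ≤ 4.1935, so the largest integer N is 4.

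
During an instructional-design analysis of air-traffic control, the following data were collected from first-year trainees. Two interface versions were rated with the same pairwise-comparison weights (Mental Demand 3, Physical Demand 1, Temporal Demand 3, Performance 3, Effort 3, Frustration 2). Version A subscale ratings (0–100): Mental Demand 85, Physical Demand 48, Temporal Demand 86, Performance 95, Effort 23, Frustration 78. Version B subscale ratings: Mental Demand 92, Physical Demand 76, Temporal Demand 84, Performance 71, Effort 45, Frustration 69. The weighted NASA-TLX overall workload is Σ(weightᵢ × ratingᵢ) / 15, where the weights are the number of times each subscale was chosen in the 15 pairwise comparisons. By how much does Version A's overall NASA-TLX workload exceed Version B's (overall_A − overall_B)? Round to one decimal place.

Version A weighted sum = 3·85 + 1·48 + 3·86 + 3·95 + 3·23 + 2·78 = 255 + 48 + 258 + 285 + 69 + 156 = 1071; overall_A = 1071/15 = 71.4000.
Version B weighted sum = 3·92 + 1·76 + 3·84 + 3·71 + 3·45 + 2·69 = 276 + 76 + 252 + 213 + 135 + 138 = 1090; overall_B = 1090/15 = 72.6667.
Difference = 71.4000 − 72.6667 = -1.2667 ≈ -1.3.

-1.3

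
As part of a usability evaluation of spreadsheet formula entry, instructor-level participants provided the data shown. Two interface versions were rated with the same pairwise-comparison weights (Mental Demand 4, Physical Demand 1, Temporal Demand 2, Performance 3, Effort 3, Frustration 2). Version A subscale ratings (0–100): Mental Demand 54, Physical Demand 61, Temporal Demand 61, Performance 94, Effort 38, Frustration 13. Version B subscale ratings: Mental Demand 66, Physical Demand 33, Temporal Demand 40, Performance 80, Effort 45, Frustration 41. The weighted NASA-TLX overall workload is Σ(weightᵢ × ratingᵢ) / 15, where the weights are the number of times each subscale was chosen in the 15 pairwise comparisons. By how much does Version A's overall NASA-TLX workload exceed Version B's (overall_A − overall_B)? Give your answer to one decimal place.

-0.9

Version A weighted sum = 4·54 + 1·61 + 2·61 + 3·94 + 3·38 + 2·13 = 216 + 61 + 122 + 282 + 114 + 26 = 821; overall_A = 821/15 = 54.7333.
Version B weighted sum = 4·66 + 1·33 + 2·40 + 3·80 + 3·45 + 2·41 = 264 + 33 + 80 + 240 + 135 + 82 = 834; overall_B = 834/15 = 55.6000.
Difference = 54.7333 − 55.6000 = -0.8667 ≈ -0.9.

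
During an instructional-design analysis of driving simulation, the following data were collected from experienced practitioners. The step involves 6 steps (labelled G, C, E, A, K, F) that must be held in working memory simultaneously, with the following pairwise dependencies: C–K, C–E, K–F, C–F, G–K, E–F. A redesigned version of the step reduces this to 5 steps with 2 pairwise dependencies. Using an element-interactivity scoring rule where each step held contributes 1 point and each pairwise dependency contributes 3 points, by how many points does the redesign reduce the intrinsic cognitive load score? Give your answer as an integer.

13

Original: 6 × 1 + 6 × 3 = 6 + 18 = 24.
Redesigned: 5 × 1 + 2 × 3 = 5 + 6 = 11.
Reduction = 24 − 11 = 13.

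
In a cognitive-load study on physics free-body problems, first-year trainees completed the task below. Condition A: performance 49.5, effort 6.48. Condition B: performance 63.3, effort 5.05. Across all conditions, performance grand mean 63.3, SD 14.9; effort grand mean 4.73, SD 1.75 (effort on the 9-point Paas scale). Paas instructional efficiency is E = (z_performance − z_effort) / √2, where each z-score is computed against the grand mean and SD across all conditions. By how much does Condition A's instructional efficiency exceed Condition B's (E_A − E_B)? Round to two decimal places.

Condition A: z_P = (49.5 − 63.3)/14.9 = -0.9262; z_E = (6.48 − 4.73)/1.75 = 1.0000; E_A = (-0.9262 − 1.0000)/√2 = -1.3620.
Condition B: z_P = (63.3 − 63.3)/14.9 = 0.0000; z_E = (5.05 − 4.73)/1.75 = 0.1829; E_B = (0.0000 − 0.1829)/√2 = -0.1293.
E_A − E_B = -1.3620 − (-0.1293) = -1.2327 ≈ -1.23.

-1.23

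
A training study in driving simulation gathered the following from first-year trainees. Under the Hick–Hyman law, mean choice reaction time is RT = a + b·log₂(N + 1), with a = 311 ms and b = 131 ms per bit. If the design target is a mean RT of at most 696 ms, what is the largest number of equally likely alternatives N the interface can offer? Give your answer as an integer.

6

Set 311 + 131·log₂(N + 1) ≤ 696.
log₂(N + 1) ≤ (696 − 311) / 131 = 2.9389.
N + 1 ≤ 2^2.9389 = 7.6683.
N ≤ 6.6683, so the largest integer N is 6.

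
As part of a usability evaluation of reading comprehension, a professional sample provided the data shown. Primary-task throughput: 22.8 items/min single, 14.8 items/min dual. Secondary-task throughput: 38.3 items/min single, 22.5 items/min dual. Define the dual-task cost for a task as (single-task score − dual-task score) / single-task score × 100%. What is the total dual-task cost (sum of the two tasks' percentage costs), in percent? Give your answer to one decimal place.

76.3

Primary cost = (22.8 − 14.8) / 22.8 × 100% = 35.0877%.
Secondary cost = (38.3 − 22.5) / 38.3 × 100% = 41.2533%.
Total = 35.0877% + 41.2533% = 76.3410% ≈ 76.3%.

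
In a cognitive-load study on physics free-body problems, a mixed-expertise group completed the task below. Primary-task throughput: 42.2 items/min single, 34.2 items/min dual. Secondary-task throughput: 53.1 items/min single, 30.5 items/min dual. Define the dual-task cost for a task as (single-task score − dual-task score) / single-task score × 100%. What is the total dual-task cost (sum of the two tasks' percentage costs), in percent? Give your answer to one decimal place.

61.5

Primary cost = (42.2 − 34.2) / 42.2 × 100% = 18.9573%.
Secondary cost = (53.1 − 30.5) / 53.1 × 100% = 42.5612%.
Total = 18.9573% + 42.5612% = 61.5185% ≈ 61.5%.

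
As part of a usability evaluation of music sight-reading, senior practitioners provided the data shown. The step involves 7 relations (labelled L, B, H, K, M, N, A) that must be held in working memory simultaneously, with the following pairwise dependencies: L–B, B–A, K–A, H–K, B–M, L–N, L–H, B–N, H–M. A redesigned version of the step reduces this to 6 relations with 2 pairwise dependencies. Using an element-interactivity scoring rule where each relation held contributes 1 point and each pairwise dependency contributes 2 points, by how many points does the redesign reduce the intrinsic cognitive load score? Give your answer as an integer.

15

Original: 7 × 1 + 9 × 2 = 7 + 18 = 25.
Redesigned: 6 × 1 + 2 × 2 = 6 + 4 = 10.
Reduction = 25 − 10 = 15.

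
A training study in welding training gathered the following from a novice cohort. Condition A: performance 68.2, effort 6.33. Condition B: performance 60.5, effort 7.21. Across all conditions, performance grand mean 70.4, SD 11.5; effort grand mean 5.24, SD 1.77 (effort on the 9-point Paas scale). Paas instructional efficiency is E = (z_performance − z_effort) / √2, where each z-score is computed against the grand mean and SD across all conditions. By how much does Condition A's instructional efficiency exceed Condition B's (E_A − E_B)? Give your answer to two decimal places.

0.83

Condition A: z_P = (68.2 − 70.4)/11.5 = -0.1913; z_E = (6.33 − 5.24)/1.77 = 0.6158; E_A = (-0.1913 − 0.6158)/√2 = -0.5707.
Condition B: z_P = (60.5 − 70.4)/11.5 = -0.8609; z_E = (7.21 − 5.24)/1.77 = 1.1130; E_B = (-0.8609 − 1.1130)/√2 = -1.3958.
E_A − E_B = -0.5707 − (-1.3958) = 0.8251 ≈ 0.83.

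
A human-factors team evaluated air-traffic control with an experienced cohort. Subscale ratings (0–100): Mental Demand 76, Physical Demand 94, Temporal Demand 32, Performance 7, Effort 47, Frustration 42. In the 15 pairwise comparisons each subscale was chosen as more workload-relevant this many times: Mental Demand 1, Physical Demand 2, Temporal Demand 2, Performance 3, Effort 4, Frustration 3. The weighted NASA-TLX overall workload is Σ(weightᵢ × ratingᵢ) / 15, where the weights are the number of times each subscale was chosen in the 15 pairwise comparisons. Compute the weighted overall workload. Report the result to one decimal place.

44.2

The tallies are the weights (they sum to 15).
Weighted sum = 1·76 + 2·94 + 2·32 + 3·7 + 4·47 + 3·42
            = 76 + 188 + 64 + 21 + 188 + 126 = 663.
Overall workload = 663 / 15 = 44.2000 ≈ 44.2.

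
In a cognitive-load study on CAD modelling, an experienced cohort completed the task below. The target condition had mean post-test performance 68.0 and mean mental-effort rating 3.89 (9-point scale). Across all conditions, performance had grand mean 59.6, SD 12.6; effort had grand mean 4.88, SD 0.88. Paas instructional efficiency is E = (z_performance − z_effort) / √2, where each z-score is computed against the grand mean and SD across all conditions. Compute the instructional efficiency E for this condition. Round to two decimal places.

1.27

z_performance = (68.0 − 59.6) / 12.6 = 8.4000 / 12.6 = 0.6667.
z_effort = (3.89 − 4.88) / 0.88 = -0.9900 / 0.88 = -1.1250.
z_P − z_E = 0.6667 − (-1.1250) = 1.7917.
E = 1.7917 / √2 = 1.7917 / 1.41421 = 1.2669 ≈ 1.27.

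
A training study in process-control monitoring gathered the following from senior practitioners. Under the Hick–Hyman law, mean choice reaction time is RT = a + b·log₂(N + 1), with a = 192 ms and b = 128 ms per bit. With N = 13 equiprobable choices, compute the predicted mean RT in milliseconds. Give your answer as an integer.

679

log₂(13 + 1) = log₂(14) = 3.8074.
RT = 192 + 128 × 3.8074 = 192 + 487.3472 = 679.3472 ms.
≈ 679 ms.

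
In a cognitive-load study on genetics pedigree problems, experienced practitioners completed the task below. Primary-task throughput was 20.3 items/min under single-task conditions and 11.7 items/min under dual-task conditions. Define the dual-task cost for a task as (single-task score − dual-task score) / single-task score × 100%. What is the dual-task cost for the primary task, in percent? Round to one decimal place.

42.4

Cost = (20.3 − 11.7) / 20.3 × 100%
     = 8.6000 / 20.3 × 100% = 42.3645%.
≈ 42.4%.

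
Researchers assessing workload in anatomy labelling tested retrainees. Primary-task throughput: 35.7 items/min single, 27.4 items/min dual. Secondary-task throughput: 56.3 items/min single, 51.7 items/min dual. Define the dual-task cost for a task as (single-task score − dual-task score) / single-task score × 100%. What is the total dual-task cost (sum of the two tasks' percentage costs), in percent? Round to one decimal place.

31.4

Primary cost = (35.7 − 27.4) / 35.7 × 100% = 23.2493%.
Secondary cost = (56.3 − 51.7) / 56.3 × 100% = 8.1705%.
Total = 23.2493% + 8.1705% = 31.4198% ≈ 31.4%.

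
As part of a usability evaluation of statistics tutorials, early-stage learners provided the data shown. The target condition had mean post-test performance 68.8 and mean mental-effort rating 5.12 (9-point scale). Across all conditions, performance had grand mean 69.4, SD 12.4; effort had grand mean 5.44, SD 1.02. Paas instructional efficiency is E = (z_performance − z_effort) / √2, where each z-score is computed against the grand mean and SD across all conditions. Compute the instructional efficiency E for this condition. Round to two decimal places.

z_performance = (68.8 − 69.4) / 12.4 = -0.6000 / 12.4 = -0.0484.
z_effort = (5.12 − 5.44) / 1.02 = -0.3200 / 1.02 = -0.3137.
z_P − z_E = -0.0484 − (-0.3137) = 0.2653.
E = 0.2653 / √2 = 0.2653 / 1.41421 = 0.1876 ≈ 0.19.

0.19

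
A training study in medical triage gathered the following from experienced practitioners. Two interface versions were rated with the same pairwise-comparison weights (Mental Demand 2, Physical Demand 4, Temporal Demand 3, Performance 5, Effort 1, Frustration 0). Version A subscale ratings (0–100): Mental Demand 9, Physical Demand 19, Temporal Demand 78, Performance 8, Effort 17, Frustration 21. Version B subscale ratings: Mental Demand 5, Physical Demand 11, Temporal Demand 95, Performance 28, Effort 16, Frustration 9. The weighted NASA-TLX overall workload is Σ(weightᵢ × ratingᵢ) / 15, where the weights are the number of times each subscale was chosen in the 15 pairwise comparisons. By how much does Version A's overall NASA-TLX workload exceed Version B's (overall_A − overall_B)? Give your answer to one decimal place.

Version A weighted sum = 2·9 + 4·19 + 3·78 + 5·8 + 1·17 + 0·21 = 18 + 76 + 234 + 40 + 17 + 0 = 385; overall_A = 385/15 = 25.6667.
Version B weighted sum = 2·5 + 4·11 + 3·95 + 5·28 + 1·16 + 0·9 = 10 + 44 + 285 + 140 + 16 + 0 = 495; overall_B = 495/15 = 33.0000.
Difference = 25.6667 − 33.0000 = -7.3333 ≈ -7.3.

-7.3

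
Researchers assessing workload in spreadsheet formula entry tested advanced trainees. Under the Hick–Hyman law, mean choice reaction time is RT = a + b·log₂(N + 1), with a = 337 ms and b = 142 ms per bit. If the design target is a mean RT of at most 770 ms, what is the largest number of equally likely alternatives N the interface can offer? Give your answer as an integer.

Set 337 + 142·log₂(N + 1) ≤ 770.
log₂(N + 1) ≤ (770 − 337) / 142 = 3.0493.
N + 1 ≤ 2^3.0493 = 8.2781.
N ≤ 7.2781, so the largest integer N is 7.

7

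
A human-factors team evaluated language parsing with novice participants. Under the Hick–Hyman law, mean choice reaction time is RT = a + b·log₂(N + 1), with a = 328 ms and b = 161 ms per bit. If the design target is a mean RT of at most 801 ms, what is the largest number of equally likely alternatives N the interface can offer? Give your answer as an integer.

Set 328 + 161·log₂(N + 1) ≤ 801.
log₂(N + 1) ≤ (801 − 328) / 161 = 2.9379.
N + 1 ≤ 2^2.9379 = 7.6630.
N ≤ 6.6630, so the largest integer N is 6.

6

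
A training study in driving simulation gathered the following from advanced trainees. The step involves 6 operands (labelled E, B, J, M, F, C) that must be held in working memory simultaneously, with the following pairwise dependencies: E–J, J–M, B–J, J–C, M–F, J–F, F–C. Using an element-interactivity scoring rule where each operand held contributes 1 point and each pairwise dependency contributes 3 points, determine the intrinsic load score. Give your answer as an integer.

27

Count of operands held simultaneously: 6.
Count of pairwise dependencies listed: 7.
Element contribution: 6 × 1 = 6.
Interaction contribution: 7 × 3 = 21.
Intrinsic load = 6 + 21 = 27.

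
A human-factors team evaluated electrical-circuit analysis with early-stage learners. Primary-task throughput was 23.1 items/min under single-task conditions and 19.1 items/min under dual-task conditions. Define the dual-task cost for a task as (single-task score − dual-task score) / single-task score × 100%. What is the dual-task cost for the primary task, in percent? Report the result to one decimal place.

17.3

Cost = (23.1 − 19.1) / 23.1 × 100%
     = 4.0000 / 23.1 × 100% = 17.3160%.
≈ 17.3%.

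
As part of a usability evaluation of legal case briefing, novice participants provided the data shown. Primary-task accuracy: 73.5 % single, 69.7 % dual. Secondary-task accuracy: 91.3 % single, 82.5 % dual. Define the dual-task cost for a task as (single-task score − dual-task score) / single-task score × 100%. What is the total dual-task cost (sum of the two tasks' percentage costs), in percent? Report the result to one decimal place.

Primary cost = (73.5 − 69.7) / 73.5 × 100% = 5.1701%.
Secondary cost = (91.3 − 82.5) / 91.3 × 100% = 9.6386%.
Total = 5.1701% + 9.6386% = 14.8087% ≈ 14.8%.

14.8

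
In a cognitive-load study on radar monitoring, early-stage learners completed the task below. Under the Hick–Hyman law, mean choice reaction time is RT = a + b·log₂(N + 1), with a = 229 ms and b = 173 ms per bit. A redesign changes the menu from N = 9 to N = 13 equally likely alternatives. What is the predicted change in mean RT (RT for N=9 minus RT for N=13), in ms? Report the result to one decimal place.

RT(9) = 229 + 173·log₂(10) = 229 + 173·3.3219 = 803.6887 ms.
RT(13) = 229 + 173·log₂(14) = 229 + 173·3.8074 = 887.6802 ms.
Difference = 803.6887 − 887.6802 = -83.9915 ≈ -84.0 ms.

-84.0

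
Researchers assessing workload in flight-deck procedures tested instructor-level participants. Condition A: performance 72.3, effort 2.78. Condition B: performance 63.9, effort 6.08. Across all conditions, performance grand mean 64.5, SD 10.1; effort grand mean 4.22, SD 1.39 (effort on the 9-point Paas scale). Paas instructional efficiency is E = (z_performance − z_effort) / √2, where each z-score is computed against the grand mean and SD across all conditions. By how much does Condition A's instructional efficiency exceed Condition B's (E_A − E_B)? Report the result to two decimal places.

2.27

Condition A: z_P = (72.3 − 64.5)/10.1 = 0.7723; z_E = (2.78 − 4.22)/1.39 = -1.0360; E_A = (0.7723 − (-1.0360))/√2 = 1.2787.
Condition B: z_P = (63.9 − 64.5)/10.1 = -0.0594; z_E = (6.08 − 4.22)/1.39 = 1.3381; E_B = (-0.0594 − 1.3381)/√2 = -0.9882.
E_A − E_B = 1.2787 − (-0.9882) = 2.2669 ≈ 2.27.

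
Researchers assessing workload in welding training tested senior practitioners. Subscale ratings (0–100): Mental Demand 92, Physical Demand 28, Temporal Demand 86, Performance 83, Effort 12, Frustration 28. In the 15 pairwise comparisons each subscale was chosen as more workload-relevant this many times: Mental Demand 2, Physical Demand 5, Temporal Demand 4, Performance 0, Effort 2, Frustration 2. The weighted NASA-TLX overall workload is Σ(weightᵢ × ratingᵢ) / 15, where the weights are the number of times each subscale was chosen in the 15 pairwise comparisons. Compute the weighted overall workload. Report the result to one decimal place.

49.9

The tallies are the weights (they sum to 15).
Weighted sum = 2·92 + 5·28 + 4·86 + 0·83 + 2·12 + 2·28
            = 184 + 140 + 344 + 0 + 24 + 56 = 748.
Overall workload = 748 / 15 = 49.8667 ≈ 49.9.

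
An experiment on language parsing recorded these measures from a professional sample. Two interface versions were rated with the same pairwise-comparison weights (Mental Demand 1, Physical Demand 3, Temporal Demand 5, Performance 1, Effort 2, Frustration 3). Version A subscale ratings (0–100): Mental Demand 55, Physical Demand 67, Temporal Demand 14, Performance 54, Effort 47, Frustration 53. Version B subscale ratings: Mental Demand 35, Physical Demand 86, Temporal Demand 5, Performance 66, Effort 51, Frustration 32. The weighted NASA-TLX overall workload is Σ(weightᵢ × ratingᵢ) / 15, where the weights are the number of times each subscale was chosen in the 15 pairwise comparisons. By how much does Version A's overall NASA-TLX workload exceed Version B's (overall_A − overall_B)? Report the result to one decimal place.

Version A weighted sum = 1·55 + 3·67 + 5·14 + 1·54 + 2·47 + 3·53 = 55 + 201 + 70 + 54 + 94 + 159 = 633; overall_A = 633/15 = 42.2000.
Version B weighted sum = 1·35 + 3·86 + 5·5 + 1·66 + 2·51 + 3·32 = 35 + 258 + 25 + 66 + 102 + 96 = 582; overall_B = 582/15 = 38.8000.
Difference = 42.2000 − 38.8000 = 3.4000 ≈ 3.4.

3.4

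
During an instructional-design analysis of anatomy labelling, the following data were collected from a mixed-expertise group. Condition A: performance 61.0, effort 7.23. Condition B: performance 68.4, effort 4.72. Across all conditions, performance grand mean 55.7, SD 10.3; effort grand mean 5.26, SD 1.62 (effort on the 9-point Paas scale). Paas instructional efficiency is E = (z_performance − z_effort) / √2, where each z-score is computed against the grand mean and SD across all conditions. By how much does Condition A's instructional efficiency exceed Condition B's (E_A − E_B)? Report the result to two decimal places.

-1.60

Condition A: z_P = (61.0 − 55.7)/10.3 = 0.5146; z_E = (7.23 − 5.26)/1.62 = 1.2160; E_A = (0.5146 − 1.2160)/√2 = -0.4960.
Condition B: z_P = (68.4 − 55.7)/10.3 = 1.2330; z_E = (4.72 − 5.26)/1.62 = -0.3333; E_B = (1.2330 − (-0.3333))/√2 = 1.1075.
E_A − E_B = -0.4960 − 1.1075 = -1.6035 ≈ -1.60.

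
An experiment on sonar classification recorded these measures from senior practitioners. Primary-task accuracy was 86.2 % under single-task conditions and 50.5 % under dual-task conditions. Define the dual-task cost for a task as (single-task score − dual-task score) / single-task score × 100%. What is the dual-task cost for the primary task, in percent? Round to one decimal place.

41.4

Cost = (86.2 − 50.5) / 86.2 × 100%
     = 35.7000 / 86.2 × 100% = 41.4153%.
≈ 41.4%.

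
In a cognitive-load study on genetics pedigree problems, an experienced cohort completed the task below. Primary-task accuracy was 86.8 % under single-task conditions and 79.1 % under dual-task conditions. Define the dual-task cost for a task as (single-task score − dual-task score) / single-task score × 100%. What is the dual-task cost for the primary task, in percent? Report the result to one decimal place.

8.9

Cost = (86.8 − 79.1) / 86.8 × 100%
     = 7.7000 / 86.8 × 100% = 8.8710%.
≈ 8.9%.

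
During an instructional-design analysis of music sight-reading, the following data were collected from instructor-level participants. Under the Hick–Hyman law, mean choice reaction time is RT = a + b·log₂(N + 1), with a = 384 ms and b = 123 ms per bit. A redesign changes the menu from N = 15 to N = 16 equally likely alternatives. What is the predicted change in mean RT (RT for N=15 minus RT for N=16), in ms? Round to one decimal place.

-10.8

RT(15) = 384 + 123·log₂(16) = 384 + 123·4.0000 = 876.0000 ms.
RT(16) = 384 + 123·log₂(17) = 384 + 123·4.0875 = 886.7625 ms.
Difference = 876.0000 − 886.7625 = -10.7625 ≈ -10.8 ms.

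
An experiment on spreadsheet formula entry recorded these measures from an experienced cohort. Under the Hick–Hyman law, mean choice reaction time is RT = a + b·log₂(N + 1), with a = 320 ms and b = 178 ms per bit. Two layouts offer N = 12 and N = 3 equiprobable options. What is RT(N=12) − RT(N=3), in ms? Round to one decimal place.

RT(12) = 320 + 178·log₂(13) = 320 + 178·3.7004 = 978.6712 ms.
RT(3) = 320 + 178·log₂(4) = 320 + 178·2.0000 = 676.0000 ms.
Difference = 978.6712 − 676.0000 = 302.6712 ≈ 302.7 ms.

302.7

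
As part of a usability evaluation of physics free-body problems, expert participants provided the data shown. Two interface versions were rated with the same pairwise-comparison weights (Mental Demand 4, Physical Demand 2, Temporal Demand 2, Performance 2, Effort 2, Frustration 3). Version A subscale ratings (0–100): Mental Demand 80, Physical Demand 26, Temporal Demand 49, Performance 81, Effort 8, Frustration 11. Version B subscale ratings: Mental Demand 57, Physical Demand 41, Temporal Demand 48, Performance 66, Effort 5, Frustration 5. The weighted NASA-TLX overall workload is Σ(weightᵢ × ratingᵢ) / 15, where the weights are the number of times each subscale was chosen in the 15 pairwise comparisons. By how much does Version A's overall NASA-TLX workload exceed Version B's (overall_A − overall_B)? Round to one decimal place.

Version A weighted sum = 4·80 + 2·26 + 2·49 + 2·81 + 2·8 + 3·11 = 320 + 52 + 98 + 162 + 16 + 33 = 681; overall_A = 681/15 = 45.4000.
Version B weighted sum = 4·57 + 2·41 + 2·48 + 2·66 + 2·5 + 3·5 = 228 + 82 + 96 + 132 + 10 + 15 = 563; overall_B = 563/15 = 37.5333.
Difference = 45.4000 − 37.5333 = 7.8667 ≈ 7.9.

7.9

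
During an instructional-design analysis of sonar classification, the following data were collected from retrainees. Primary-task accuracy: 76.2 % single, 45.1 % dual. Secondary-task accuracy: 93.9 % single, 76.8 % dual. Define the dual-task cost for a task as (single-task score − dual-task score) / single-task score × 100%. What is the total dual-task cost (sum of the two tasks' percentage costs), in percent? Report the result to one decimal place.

59.0

Primary cost = (76.2 − 45.1) / 76.2 × 100% = 40.8136%.
Secondary cost = (93.9 − 76.8) / 93.9 × 100% = 18.2109%.
Total = 40.8136% + 18.2109% = 59.0245% ≈ 59.0%.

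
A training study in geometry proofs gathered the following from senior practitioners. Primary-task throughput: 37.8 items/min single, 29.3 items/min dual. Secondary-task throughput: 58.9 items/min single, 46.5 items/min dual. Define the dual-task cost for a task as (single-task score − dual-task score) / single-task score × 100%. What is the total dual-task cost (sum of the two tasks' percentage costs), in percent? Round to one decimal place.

43.5

Primary cost = (37.8 − 29.3) / 37.8 × 100% = 22.4868%.
Secondary cost = (58.9 − 46.5) / 58.9 × 100% = 21.0526%.
Total = 22.4868% + 21.0526% = 43.5394% ≈ 43.5%.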